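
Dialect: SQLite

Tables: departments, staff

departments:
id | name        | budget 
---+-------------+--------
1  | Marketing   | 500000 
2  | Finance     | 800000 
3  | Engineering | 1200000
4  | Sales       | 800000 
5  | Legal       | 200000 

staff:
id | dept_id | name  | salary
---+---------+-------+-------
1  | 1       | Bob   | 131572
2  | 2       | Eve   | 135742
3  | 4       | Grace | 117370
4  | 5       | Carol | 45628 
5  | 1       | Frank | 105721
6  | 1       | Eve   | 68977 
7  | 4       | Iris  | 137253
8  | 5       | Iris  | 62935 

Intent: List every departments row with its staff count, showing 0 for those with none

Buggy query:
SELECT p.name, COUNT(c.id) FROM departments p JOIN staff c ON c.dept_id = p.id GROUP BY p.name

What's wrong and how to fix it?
Bug: INNER JOIN drops departments rows that have no matching staff rows

Fix: Use LEFT JOIN so parents without children still appear (COUNT(c.id) gives 0)

Corrected query:
SELECT p.name, COUNT(c.id) FROM departments p LEFT JOIN staff c ON c.dept_id = p.id GROUP BY p.name

Result:
name        | COUNT(c.id)
------------+------------
Engineering | 0          
Finance     | 1          
Legal       | 2          
Marketing   | 3          
Sales       | 2          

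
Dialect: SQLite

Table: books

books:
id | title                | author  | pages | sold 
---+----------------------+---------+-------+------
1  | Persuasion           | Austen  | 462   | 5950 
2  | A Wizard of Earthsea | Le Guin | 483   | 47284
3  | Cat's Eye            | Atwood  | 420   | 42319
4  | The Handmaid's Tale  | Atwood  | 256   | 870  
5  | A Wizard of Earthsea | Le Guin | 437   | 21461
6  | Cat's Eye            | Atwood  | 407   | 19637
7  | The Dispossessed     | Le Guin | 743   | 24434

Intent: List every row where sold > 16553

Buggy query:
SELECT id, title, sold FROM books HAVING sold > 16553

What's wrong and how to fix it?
Bug: This is a non-aggregate query (no GROUP BY, no aggregates), so in SQLite the HAVING clause is invalid here; a row-level condition belongs in WHERE

Fix: Replace HAVING with WHERE since the condition applies to individual rows

Corrected query:
SELECT id, title, sold FROM books WHERE sold > 16553

Result:
id | title                | sold 
---+----------------------+------
2  | A Wizard of Earthsea | 47284
3  | Cat's Eye            | 42319
5  | A Wizard of Earthsea | 21461
6  | Cat's Eye            | 19637
7  | The Dispossessed     | 24434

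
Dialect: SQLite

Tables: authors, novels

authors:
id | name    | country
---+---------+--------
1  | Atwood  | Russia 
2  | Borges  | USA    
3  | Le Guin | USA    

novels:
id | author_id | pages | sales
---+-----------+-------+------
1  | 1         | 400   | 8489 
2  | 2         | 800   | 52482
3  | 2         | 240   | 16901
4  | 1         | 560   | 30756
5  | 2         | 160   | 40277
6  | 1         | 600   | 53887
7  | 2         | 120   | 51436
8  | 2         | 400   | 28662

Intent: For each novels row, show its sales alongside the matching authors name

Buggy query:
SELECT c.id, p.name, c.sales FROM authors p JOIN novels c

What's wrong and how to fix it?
Bug: JOIN with no ON clause produces a cartesian product; every novels row pairs with every authors row

Fix: Add ON c.author_id = p.id to the JOIN

Corrected query:
SELECT c.id, p.name, c.sales FROM authors p JOIN novels c ON c.author_id = p.id

Result:
id | name   | sales
---+--------+------
1  | Atwood | 8489 
2  | Borges | 52482
3  | Borges | 16901
4  | Atwood | 30756
5  | Borges | 40277
6  | Atwood | 53887
7  | Borges | 51436
8  | Borges | 28662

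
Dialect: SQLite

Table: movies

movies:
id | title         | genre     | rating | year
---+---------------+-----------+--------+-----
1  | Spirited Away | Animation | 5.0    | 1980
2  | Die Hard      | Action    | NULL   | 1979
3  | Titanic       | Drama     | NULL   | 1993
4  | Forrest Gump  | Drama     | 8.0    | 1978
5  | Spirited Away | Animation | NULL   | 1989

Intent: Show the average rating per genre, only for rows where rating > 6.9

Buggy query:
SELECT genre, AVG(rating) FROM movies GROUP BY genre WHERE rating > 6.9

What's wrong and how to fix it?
Bug: Row-level WHERE must come before GROUP BY in the clause order

Fix: Place WHERE between FROM and GROUP BY

Corrected query:
SELECT genre, AVG(rating) FROM movies WHERE rating > 6.9 GROUP BY genre

Result:
genre | AVG(rating)
------+------------
Drama | 8          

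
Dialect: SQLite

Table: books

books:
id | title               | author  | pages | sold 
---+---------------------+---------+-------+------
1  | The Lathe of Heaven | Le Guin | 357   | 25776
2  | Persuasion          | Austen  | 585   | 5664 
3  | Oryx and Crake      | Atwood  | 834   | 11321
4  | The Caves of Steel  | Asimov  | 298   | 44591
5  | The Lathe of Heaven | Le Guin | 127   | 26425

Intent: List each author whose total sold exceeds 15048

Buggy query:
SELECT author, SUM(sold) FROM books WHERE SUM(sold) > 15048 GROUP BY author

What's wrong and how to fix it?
Bug: WHERE runs before GROUP BY, so aggregates aren't available there

Fix: Use HAVING (which filters groups after aggregation) instead of WHERE

Corrected query:
SELECT author, SUM(sold) FROM books GROUP BY author HAVING SUM(sold) > 15048

Result:
author  | SUM(sold)
--------+----------
Asimov  | 44591    
Le Guin | 52201    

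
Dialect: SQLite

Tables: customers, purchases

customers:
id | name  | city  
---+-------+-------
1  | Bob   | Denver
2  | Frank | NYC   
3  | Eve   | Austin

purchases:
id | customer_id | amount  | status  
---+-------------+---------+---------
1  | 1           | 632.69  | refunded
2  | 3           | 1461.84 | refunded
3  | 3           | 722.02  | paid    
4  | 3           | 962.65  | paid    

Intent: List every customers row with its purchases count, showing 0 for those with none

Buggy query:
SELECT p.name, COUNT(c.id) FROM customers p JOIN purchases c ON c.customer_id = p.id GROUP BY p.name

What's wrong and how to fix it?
Bug: INNER JOIN drops customers rows that have no matching purchases rows

Fix: Switch to LEFT JOIN to retain unmatched parent rows

Corrected query:
SELECT p.name, COUNT(c.id) FROM customers p LEFT JOIN purchases c ON c.customer_id = p.id GROUP BY p.name

Result:
name  | COUNT(c.id)
------+------------
Bob   | 1          
Eve   | 3          
Frank | 0          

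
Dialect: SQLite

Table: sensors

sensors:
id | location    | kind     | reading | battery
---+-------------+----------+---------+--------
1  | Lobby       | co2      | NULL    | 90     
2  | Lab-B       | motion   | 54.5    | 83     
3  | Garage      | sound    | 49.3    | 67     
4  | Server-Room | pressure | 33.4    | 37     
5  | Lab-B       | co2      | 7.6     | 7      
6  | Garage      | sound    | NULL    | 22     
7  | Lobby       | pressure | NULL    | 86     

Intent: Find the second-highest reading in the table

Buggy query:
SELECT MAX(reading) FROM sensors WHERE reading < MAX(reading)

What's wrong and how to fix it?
Bug: MAX(reading) on the right of the comparison is an aggregate-in-WHERE error

Fix: Put the inner MAX in a scalar subquery

Corrected query:
SELECT MAX(reading) FROM sensors WHERE reading < (SELECT MAX(reading) FROM sensors)

Result:
MAX(reading)
------------
49.3        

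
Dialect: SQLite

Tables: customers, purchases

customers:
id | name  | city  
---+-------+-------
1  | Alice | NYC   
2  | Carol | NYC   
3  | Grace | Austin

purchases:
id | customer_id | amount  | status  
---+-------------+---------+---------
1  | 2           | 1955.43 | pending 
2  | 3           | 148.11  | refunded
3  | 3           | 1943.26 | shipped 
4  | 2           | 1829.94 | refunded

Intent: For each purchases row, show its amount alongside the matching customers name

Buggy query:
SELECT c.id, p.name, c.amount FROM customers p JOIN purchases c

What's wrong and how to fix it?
Bug: Missing join condition: each purchases row is matched to all customers rows instead of just its own

Fix: Add ON c.customer_id = p.id to the JOIN

Corrected query:
SELECT c.id, p.name, c.amount FROM customers p JOIN purchases c ON c.customer_id = p.id

Result:
id | name  | amount 
---+-------+--------
1  | Carol | 1955.43
2  | Grace | 148.11 
3  | Grace | 1943.26
4  | Carol | 1829.94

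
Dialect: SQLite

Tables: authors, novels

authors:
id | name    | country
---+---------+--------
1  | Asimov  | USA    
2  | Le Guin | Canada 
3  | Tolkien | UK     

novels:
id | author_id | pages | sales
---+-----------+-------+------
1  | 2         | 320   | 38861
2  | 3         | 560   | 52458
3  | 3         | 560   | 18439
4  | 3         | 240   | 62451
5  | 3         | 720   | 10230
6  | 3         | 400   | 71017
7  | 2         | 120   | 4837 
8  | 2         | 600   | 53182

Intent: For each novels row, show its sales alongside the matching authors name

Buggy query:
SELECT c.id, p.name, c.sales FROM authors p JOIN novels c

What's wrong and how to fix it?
Bug: Missing join condition: each novels row is matched to all authors rows instead of just its own

Fix: Specify the join condition linking the foreign key to the parent id

Corrected query:
SELECT c.id, p.name, c.sales FROM authors p JOIN novels c ON c.author_id = p.id

Result:
id | name    | sales
---+---------+------
1  | Le Guin | 38861
2  | Tolkien | 52458
3  | Tolkien | 18439
4  | Tolkien | 62451
5  | Tolkien | 10230
6  | Tolkien | 71017
7  | Le Guin | 4837 
8  | Le Guin | 53182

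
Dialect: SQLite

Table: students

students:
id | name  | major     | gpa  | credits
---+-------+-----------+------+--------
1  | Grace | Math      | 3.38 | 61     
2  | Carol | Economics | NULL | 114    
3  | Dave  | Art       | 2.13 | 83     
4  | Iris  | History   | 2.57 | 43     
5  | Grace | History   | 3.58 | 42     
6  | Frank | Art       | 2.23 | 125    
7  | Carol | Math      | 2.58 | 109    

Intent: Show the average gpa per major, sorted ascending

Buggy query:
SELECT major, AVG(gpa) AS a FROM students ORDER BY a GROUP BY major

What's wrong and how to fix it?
Bug: GROUP BY must precede ORDER BY

Fix: Reorder: SELECT … FROM … GROUP BY … ORDER BY …

Corrected query:
SELECT major, AVG(gpa) AS a FROM students GROUP BY major ORDER BY a

Result:
major     | a    
----------+------
Economics | NULL 
Art       | 2.18 
Math      | 2.98 
History   | 3.075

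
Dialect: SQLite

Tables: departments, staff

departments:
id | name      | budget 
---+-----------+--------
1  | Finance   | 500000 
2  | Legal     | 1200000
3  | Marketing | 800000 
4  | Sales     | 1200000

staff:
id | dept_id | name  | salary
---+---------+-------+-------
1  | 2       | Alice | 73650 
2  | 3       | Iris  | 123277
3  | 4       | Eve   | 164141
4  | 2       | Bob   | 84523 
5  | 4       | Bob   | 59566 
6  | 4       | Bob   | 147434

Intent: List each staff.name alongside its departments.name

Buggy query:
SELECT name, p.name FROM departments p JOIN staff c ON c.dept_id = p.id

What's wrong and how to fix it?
Bug: 'name' exists in both joined tables, so the database can't tell which one is meant

Fix: Qualify the column with its table alias (c.name)

Corrected query:
SELECT c.name, p.name FROM departments p JOIN staff c ON c.dept_id = p.id

Result:
name  | name     
------+----------
Alice | Legal    
Iris  | Marketing
Eve   | Sales    
Bob   | Legal    
Bob   | Sales    
Bob   | Sales    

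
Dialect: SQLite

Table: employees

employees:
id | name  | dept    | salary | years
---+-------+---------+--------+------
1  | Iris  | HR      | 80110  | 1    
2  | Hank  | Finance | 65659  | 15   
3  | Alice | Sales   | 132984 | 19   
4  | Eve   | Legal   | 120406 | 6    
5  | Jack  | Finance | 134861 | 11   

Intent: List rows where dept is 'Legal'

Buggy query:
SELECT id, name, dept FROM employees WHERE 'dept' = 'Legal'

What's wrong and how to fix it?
Bug: Single quotes denote string literals in SQL; the column name is being compared as a constant string

Fix: Remove the quotes around the column name (or use double quotes for an identifier)

Corrected query:
SELECT id, name, dept FROM employees WHERE dept = 'Legal'

Result:
id | name | dept 
---+------+------
4  | Eve  | Legal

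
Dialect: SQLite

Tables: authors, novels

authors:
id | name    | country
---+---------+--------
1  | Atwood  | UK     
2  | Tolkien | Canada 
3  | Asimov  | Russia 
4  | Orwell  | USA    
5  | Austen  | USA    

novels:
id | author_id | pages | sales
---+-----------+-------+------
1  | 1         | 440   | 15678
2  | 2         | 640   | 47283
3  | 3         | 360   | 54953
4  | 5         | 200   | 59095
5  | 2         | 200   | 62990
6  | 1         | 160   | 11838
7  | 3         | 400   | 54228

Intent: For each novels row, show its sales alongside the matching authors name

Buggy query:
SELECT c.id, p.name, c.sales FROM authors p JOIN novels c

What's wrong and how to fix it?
Bug: Missing join condition: each novels row is matched to all authors rows instead of just its own

Fix: Add ON c.author_id = p.id to the JOIN

Corrected query:
SELECT c.id, p.name, c.sales FROM authors p JOIN novels c ON c.author_id = p.id

Result:
id | name    | sales
---+---------+------
1  | Atwood  | 15678
2  | Tolkien | 47283
3  | Asimov  | 54953
4  | Austen  | 59095
5  | Tolkien | 62990
6  | Atwood  | 11838
7  | Asimov  | 54228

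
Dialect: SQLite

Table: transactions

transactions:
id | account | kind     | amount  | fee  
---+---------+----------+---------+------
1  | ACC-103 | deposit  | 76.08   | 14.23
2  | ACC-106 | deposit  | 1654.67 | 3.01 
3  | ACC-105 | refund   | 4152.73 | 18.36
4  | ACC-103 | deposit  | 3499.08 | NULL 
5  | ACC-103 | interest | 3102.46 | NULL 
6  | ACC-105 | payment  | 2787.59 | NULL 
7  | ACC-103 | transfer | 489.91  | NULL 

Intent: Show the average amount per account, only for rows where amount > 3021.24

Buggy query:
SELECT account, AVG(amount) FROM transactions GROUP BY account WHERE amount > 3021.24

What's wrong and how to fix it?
Bug: Row-level WHERE must come before GROUP BY in the clause order

Fix: Place WHERE between FROM and GROUP BY

Corrected query:
SELECT account, AVG(amount) FROM transactions WHERE amount > 3021.24 GROUP BY account

Result:
account | AVG(amount)
--------+------------
ACC-103 | 3300.77    
ACC-105 | 4152.73    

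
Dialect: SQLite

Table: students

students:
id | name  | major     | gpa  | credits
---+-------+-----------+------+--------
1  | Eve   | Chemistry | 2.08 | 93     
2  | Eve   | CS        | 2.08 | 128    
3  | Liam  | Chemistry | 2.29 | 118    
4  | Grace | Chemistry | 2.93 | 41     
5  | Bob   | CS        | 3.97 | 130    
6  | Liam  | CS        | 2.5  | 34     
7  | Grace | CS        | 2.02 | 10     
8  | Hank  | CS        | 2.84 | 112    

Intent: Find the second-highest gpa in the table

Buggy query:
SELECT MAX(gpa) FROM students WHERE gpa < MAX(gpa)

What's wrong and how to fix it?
Bug: The inner MAX is an aggregate inside WHERE, which is not allowed

Fix: Put the inner MAX in a scalar subquery

Corrected query:
SELECT MAX(gpa) FROM students WHERE gpa < (SELECT MAX(gpa) FROM students)

Result:
MAX(gpa)
--------
2.93    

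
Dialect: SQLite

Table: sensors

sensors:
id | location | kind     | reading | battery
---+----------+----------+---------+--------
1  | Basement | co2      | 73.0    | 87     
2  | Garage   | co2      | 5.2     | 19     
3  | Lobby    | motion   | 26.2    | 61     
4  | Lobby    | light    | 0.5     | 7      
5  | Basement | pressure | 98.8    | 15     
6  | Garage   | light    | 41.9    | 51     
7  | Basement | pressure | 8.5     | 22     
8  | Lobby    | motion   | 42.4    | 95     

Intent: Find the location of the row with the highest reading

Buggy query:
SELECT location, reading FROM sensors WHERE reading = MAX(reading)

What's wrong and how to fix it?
Bug: MAX(reading) is an aggregate and cannot be used directly in WHERE

Fix: Wrap MAX in a scalar subquery so WHERE compares against a single value

Corrected query:
SELECT location, reading FROM sensors WHERE reading = (SELECT MAX(reading) FROM sensors)

Result:
location | reading
---------+--------
Basement | 98.8   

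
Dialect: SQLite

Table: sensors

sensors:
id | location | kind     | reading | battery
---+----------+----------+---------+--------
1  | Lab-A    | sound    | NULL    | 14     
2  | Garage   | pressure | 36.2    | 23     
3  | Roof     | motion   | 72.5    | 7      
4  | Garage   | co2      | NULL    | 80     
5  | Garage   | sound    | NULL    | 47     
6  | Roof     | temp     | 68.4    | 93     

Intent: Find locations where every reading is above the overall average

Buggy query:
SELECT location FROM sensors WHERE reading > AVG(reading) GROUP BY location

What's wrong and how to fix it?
Bug: AVG() is an aggregate; it can't sit directly in WHERE

Fix: Compute the overall average in a scalar subquery and compare each group's MIN against it in HAVING

Corrected query:
SELECT location FROM sensors GROUP BY location HAVING MIN(reading) > (SELECT AVG(reading) FROM sensors)

Result:
location
--------
Roof    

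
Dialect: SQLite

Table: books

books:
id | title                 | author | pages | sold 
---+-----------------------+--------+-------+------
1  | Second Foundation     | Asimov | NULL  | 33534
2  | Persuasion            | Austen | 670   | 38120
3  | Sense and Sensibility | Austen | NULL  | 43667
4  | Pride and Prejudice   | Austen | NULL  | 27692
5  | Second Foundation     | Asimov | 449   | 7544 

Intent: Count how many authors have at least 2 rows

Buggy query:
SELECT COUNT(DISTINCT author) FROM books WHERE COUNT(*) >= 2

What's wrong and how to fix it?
Bug: COUNT(*) cannot appear in WHERE; the per-group count doesn't exist yet

Fix: Use a subquery that GROUPs and filters with HAVING, then count its rows

Corrected query:
SELECT COUNT(*) FROM (SELECT author FROM books GROUP BY author HAVING COUNT(*) >= 2)

Result:
COUNT(*)
--------
2       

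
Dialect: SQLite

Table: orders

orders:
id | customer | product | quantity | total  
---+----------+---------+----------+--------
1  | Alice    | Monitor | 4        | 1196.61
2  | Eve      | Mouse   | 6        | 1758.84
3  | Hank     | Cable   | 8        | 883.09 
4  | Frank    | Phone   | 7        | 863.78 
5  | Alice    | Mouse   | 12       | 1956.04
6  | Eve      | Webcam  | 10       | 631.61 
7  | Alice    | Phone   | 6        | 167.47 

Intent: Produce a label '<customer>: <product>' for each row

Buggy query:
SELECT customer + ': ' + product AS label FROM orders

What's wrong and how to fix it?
Bug: SQLite uses || for string concatenation; + coerces text to numbers (yielding 0)

Fix: Use the || operator for string concatenation

Corrected query:
SELECT customer || ': ' || product AS label FROM orders

Result:
label         
--------------
Alice: Monitor
Eve: Mouse    
Hank: Cable   
Frank: Phone  
Alice: Mouse  
Eve: Webcam   
Alice: Phone  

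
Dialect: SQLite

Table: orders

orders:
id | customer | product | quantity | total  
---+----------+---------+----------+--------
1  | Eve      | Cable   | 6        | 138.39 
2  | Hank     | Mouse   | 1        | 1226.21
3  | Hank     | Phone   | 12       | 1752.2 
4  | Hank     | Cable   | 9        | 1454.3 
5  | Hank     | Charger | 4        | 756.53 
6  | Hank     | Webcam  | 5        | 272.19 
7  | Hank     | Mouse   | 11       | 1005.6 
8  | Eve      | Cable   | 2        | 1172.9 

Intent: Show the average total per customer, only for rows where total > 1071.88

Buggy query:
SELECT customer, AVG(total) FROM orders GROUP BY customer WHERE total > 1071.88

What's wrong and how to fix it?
Bug: Row-level WHERE must come before GROUP BY in the clause order

Fix: Place WHERE between FROM and GROUP BY

Corrected query:
SELECT customer, AVG(total) FROM orders WHERE total > 1071.88 GROUP BY customer

Result:
customer | AVG(total)
---------+-----------
Eve      | 1172.9    
Hank     | 1477.57   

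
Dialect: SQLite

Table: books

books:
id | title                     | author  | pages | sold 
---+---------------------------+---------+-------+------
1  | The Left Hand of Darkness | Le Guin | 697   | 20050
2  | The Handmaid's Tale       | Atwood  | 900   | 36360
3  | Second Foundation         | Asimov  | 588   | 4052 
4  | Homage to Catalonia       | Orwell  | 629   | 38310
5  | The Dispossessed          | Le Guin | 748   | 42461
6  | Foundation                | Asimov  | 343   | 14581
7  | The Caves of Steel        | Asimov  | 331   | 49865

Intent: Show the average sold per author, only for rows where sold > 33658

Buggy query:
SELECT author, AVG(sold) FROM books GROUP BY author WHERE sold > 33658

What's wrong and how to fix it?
Bug: Row-level WHERE must come before GROUP BY in the clause order

Fix: Move the WHERE clause before GROUP BY

Corrected query:
SELECT author, AVG(sold) FROM books WHERE sold > 33658 GROUP BY author

Result:
author  | AVG(sold)
--------+----------
Asimov  | 49865    
Atwood  | 36360    
Le Guin | 42461    
Orwell  | 38310    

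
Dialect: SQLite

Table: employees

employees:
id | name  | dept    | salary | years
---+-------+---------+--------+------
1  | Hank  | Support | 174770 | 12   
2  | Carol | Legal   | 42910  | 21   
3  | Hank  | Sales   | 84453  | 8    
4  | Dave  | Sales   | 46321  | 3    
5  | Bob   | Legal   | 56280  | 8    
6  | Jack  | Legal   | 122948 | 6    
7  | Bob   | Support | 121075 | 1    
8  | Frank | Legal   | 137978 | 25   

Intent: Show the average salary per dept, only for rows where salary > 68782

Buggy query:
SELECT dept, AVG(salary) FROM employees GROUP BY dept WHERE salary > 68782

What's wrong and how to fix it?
Bug: WHERE cannot follow GROUP BY

Fix: Place WHERE between FROM and GROUP BY

Corrected query:
SELECT dept, AVG(salary) FROM employees WHERE salary > 68782 GROUP BY dept

Result:
dept    | AVG(salary)
--------+------------
Legal   | 130463     
Sales   | 84453      
Support | 147922.5   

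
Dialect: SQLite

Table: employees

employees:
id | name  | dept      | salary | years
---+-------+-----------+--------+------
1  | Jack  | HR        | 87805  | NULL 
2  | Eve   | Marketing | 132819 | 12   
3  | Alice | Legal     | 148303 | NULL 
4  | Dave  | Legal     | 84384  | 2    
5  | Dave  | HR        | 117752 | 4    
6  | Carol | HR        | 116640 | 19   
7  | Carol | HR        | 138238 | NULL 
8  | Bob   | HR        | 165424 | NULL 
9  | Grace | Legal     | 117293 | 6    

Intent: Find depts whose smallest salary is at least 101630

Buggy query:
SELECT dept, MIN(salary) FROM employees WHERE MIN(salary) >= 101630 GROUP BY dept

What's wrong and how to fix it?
Bug: MIN() in WHERE is a misuse of aggregate

Fix: Replace WHERE with HAVING after the GROUP BY

Corrected query:
SELECT dept, MIN(salary) FROM employees GROUP BY dept HAVING MIN(salary) >= 101630

Result:
dept      | MIN(salary)
----------+------------
Marketing | 132819     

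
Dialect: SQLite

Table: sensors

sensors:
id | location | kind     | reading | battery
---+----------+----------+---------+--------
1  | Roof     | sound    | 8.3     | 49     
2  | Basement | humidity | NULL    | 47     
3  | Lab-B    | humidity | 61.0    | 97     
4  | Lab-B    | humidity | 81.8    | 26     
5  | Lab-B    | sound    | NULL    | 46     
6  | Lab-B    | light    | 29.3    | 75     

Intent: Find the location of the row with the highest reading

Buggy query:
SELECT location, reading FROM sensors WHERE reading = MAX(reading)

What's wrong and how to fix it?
Bug: WHERE is evaluated per row; an aggregate over the whole table isn't defined there

Fix: Use a subquery: WHERE reading = (SELECT MAX(reading) FROM sensors)

Corrected query:
SELECT location, reading FROM sensors WHERE reading = (SELECT MAX(reading) FROM sensors)

Result:
location | reading
---------+--------
Lab-B    | 81.8   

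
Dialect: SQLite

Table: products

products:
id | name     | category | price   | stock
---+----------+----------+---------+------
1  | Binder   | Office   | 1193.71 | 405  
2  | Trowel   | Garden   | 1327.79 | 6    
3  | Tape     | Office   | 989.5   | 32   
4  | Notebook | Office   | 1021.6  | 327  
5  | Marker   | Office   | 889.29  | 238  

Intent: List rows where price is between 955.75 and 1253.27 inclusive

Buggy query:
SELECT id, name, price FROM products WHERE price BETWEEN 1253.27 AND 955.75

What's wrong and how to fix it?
Bug: The bounds are reversed; BETWEEN a AND b requires a <= b to match anything

Fix: Swap the bounds so the smaller value comes first

Corrected query:
SELECT id, name, price FROM products WHERE price BETWEEN 955.75 AND 1253.27

Result:
id | name     | price  
---+----------+--------
1  | Binder   | 1193.71
3  | Tape     | 989.5  
4  | Notebook | 1021.6 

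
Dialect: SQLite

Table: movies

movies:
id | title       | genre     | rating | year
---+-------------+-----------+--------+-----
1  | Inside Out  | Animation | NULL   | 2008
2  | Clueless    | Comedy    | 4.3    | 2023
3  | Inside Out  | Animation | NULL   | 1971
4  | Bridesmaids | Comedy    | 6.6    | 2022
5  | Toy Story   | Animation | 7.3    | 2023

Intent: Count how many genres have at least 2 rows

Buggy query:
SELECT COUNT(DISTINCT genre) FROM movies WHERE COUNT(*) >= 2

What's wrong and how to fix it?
Bug: WHERE filters individual rows, not groups, so a group-level COUNT is invalid there

Fix: Use a subquery that GROUPs and filters with HAVING, then count its rows

Corrected query:
SELECT COUNT(*) FROM (SELECT genre FROM movies GROUP BY genre HAVING COUNT(*) >= 2)

Result:
COUNT(*)
--------
2       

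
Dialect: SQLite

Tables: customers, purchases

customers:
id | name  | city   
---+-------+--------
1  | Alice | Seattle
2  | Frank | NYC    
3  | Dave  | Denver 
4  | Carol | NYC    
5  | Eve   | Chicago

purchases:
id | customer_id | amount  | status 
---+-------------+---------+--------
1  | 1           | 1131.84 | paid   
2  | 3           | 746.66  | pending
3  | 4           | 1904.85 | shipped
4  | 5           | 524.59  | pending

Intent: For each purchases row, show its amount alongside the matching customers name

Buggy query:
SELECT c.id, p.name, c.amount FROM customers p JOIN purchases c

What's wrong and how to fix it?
Bug: JOIN with no ON clause produces a cartesian product; every purchases row pairs with every customers row

Fix: Specify the join condition linking the foreign key to the parent id

Corrected query:
SELECT c.id, p.name, c.amount FROM customers p JOIN purchases c ON c.customer_id = p.id

Result:
id | name  | amount 
---+-------+--------
1  | Alice | 1131.84
2  | Dave  | 746.66 
3  | Carol | 1904.85
4  | Eve   | 524.59 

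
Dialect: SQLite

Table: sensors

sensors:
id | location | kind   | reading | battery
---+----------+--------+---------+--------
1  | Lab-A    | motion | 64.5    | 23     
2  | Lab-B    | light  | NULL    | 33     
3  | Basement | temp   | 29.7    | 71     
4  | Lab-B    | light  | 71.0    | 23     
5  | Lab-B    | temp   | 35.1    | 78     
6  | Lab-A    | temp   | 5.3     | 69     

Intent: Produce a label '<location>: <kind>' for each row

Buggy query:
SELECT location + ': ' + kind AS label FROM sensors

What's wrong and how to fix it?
Bug: '+' is numeric addition; on text columns SQLite converts them to 0 instead of concatenating

Fix: Use the || operator for string concatenation

Corrected query:
SELECT location || ': ' || kind AS label FROM sensors

Result:
label         
--------------
Lab-A: motion 
Lab-B: light  
Basement: temp
Lab-B: light  
Lab-B: temp   
Lab-A: temp   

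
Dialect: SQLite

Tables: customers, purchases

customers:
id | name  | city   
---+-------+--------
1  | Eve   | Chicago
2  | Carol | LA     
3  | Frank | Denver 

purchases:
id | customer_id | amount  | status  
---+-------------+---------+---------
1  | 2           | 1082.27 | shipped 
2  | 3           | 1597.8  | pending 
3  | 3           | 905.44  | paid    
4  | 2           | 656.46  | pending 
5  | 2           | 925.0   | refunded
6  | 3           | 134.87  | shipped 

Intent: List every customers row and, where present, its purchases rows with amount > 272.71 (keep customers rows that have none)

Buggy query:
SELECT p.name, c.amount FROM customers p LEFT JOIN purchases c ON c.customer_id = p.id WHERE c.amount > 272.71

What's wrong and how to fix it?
Bug: A WHERE condition on the right-hand table after LEFT JOIN drops unmatched parents

Fix: Put 'c.amount > 272.71' in the JOIN's ON clause instead of WHERE

Corrected query:
SELECT p.name, c.amount FROM customers p LEFT JOIN purchases c ON c.customer_id = p.id AND c.amount > 272.71

Result:
name  | amount 
------+--------
Eve   | NULL   
Carol | 656.46 
Carol | 925    
Carol | 1082.27
Frank | 905.44 
Frank | 1597.8 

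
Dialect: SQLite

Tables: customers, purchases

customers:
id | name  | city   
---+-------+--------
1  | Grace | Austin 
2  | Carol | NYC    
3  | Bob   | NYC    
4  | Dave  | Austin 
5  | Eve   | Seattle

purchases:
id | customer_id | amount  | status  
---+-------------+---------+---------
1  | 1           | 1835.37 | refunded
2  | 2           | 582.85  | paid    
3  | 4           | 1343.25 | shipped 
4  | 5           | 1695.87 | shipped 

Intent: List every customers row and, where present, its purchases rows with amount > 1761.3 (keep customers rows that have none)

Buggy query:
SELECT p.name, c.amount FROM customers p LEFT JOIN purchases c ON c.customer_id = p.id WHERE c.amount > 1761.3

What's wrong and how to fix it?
Bug: Filtering c.amount in WHERE discards the NULL rows produced by LEFT JOIN, turning it into an inner join

Fix: Put 'c.amount > 1761.3' in the JOIN's ON clause instead of WHERE

Corrected query:
SELECT p.name, c.amount FROM customers p LEFT JOIN purchases c ON c.customer_id = p.id AND c.amount > 1761.3

Result:
name  | amount 
------+--------
Grace | 1835.37
Carol | NULL   
Bob   | NULL   
Dave  | NULL   
Eve   | NULL   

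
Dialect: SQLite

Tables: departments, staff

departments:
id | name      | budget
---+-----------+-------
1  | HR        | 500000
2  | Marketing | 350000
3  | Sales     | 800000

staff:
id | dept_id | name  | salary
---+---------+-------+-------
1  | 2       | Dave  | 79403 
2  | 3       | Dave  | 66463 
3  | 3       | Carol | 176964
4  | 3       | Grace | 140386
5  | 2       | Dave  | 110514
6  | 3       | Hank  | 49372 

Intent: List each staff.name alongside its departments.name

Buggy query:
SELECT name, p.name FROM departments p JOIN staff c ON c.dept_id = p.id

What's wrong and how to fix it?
Bug: Both tables have a 'name' column; the unqualified reference is ambiguous

Fix: Qualify the column with its table alias (c.name)

Corrected query:
SELECT c.name, p.name FROM departments p JOIN staff c ON c.dept_id = p.id

Result:
name  | name     
------+----------
Dave  | Marketing
Dave  | Sales    
Carol | Sales    
Grace | Sales    
Dave  | Marketing
Hank  | Sales    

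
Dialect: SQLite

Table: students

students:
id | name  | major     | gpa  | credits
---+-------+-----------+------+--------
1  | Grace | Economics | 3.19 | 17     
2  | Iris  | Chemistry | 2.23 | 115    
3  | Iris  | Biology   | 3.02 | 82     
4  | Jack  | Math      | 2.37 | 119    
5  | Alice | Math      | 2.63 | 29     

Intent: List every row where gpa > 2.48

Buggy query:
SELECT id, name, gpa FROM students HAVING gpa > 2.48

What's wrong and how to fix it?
Bug: This is a non-aggregate query (no GROUP BY, no aggregates), so in SQLite the HAVING clause is invalid here; a row-level condition belongs in WHERE

Fix: Use WHERE for row-level filtering

Corrected query:
SELECT id, name, gpa FROM students WHERE gpa > 2.48

Result:
id | name  | gpa 
---+-------+-----
1  | Grace | 3.19
3  | Iris  | 3.02
5  | Alice | 2.63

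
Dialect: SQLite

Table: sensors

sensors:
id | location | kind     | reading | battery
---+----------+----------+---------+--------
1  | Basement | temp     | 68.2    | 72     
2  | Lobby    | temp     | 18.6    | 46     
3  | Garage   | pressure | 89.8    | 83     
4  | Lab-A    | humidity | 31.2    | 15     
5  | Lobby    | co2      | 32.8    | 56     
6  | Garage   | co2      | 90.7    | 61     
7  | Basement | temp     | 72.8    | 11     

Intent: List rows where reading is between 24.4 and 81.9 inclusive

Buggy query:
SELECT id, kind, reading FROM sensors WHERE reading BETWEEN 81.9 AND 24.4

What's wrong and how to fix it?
Bug: The bounds are reversed; BETWEEN a AND b requires a <= b to match anything

Fix: Write BETWEEN 24.4 AND 81.9

Corrected query:
SELECT id, kind, reading FROM sensors WHERE reading BETWEEN 24.4 AND 81.9

Result:
id | kind     | reading
---+----------+--------
1  | temp     | 68.2   
4  | humidity | 31.2   
5  | co2      | 32.8   
7  | temp     | 72.8   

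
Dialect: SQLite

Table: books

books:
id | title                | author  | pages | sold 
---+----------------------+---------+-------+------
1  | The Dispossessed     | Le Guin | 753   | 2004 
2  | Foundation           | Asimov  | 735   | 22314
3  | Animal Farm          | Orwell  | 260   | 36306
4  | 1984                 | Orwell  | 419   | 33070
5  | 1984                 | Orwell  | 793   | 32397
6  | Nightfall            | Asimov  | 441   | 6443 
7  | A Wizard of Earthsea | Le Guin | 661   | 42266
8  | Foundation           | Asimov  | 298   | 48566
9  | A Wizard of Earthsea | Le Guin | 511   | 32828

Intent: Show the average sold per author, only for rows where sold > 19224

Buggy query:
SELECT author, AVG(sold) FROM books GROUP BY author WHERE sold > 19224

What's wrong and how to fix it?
Bug: WHERE cannot follow GROUP BY

Fix: Place WHERE between FROM and GROUP BY

Corrected query:
SELECT author, AVG(sold) FROM books WHERE sold > 19224 GROUP BY author

Result:
author  | AVG(sold)   
--------+-------------
Asimov  | 35440       
Le Guin | 37547       
Orwell  | 33924.333333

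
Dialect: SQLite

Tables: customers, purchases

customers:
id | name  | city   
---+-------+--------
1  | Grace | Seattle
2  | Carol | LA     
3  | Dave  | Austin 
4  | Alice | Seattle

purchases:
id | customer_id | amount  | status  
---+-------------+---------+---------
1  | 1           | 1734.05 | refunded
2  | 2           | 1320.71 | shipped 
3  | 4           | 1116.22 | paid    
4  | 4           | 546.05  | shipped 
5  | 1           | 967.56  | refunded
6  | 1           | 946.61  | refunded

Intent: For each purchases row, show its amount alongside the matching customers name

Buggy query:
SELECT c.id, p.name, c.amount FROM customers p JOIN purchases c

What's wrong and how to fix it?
Bug: JOIN with no ON clause produces a cartesian product; every purchases row pairs with every customers row

Fix: Add ON c.customer_id = p.id to the JOIN

Corrected query:
SELECT c.id, p.name, c.amount FROM customers p JOIN purchases c ON c.customer_id = p.id

Result:
id | name  | amount 
---+-------+--------
1  | Grace | 1734.05
2  | Carol | 1320.71
3  | Alice | 1116.22
4  | Alice | 546.05 
5  | Grace | 967.56 
6  | Grace | 946.61 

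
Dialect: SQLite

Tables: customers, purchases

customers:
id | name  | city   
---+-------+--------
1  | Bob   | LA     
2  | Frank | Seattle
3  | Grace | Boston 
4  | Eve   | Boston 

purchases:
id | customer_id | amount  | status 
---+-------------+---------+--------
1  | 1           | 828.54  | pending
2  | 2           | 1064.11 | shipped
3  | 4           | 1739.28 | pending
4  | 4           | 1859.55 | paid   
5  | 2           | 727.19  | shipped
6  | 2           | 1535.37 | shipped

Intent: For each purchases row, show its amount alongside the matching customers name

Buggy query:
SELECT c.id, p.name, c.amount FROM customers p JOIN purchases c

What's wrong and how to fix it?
Bug: Missing join condition: each purchases row is matched to all customers rows instead of just its own

Fix: Add ON c.customer_id = p.id to the JOIN

Corrected query:
SELECT c.id, p.name, c.amount FROM customers p JOIN purchases c ON c.customer_id = p.id

Result:
id | name  | amount 
---+-------+--------
1  | Bob   | 828.54 
2  | Frank | 1064.11
3  | Eve   | 1739.28
4  | Eve   | 1859.55
5  | Frank | 727.19 
6  | Frank | 1535.37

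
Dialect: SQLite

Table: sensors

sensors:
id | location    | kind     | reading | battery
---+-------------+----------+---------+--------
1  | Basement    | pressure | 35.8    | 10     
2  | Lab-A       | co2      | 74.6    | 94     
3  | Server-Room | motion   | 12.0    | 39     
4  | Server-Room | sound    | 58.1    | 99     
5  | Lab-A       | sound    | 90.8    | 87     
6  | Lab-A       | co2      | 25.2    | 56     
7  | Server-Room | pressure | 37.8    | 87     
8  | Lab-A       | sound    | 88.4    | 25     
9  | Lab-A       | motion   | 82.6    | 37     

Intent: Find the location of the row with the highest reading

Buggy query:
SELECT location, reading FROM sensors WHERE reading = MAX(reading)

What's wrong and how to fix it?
Bug: WHERE is evaluated per row; an aggregate over the whole table isn't defined there

Fix: Wrap MAX in a scalar subquery so WHERE compares against a single value

Corrected query:
SELECT location, reading FROM sensors WHERE reading = (SELECT MAX(reading) FROM sensors)

Result:
location | reading
---------+--------
Lab-A    | 90.8   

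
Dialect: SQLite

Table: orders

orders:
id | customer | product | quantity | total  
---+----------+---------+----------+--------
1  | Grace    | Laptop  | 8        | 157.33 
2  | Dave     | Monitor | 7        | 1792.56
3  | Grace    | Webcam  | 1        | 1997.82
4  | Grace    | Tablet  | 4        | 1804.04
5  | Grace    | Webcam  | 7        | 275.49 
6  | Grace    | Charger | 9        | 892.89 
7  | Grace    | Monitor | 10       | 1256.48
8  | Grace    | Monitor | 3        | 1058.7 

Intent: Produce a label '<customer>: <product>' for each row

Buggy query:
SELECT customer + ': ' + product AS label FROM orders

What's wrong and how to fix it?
Bug: SQLite uses || for string concatenation; + coerces text to numbers (yielding 0)

Fix: Use the || operator for string concatenation

Corrected query:
SELECT customer || ': ' || product AS label FROM orders

Result:
label         
--------------
Grace: Laptop 
Dave: Monitor 
Grace: Webcam 
Grace: Tablet 
Grace: Webcam 
Grace: Charger
Grace: Monitor
Grace: Monitor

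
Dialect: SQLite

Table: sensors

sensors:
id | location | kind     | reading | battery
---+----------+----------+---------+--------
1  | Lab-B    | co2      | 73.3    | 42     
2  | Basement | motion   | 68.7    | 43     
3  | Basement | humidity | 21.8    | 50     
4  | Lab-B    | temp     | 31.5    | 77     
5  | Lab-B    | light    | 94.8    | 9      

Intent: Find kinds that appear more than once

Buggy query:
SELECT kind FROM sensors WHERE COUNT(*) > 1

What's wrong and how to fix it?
Bug: COUNT(*) is an aggregate and cannot be used in WHERE

Fix: Group first, then use HAVING for the count condition

Corrected query:
SELECT kind FROM sensors GROUP BY kind HAVING COUNT(*) > 1

Result:
(no rows)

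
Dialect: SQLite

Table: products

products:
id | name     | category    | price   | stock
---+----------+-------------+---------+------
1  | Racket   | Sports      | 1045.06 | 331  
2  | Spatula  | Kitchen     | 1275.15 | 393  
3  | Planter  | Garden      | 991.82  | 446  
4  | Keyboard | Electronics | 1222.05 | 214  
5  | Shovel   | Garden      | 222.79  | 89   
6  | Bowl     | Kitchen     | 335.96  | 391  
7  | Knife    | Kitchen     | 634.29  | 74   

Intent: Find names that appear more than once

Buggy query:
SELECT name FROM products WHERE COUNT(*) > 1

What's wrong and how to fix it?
Bug: WHERE can't reference COUNT(*); aggregates are computed after WHERE

Fix: Group first, then use HAVING for the count condition

Corrected query:
SELECT name FROM products GROUP BY name HAVING COUNT(*) > 1

Result:
(no rows)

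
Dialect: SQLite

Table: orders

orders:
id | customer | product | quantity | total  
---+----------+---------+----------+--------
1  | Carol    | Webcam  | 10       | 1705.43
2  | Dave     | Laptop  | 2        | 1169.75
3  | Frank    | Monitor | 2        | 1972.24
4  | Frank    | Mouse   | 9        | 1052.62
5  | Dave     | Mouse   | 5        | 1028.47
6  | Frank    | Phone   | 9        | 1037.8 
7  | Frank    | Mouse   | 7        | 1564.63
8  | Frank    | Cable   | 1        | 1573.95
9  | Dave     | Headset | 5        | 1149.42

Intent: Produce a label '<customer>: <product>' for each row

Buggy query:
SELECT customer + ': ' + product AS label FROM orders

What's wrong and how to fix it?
Bug: '+' is numeric addition; on text columns SQLite converts them to 0 instead of concatenating

Fix: Use the || operator for string concatenation

Corrected query:
SELECT customer || ': ' || product AS label FROM orders

Result:
label         
--------------
Carol: Webcam 
Dave: Laptop  
Frank: Monitor
Frank: Mouse  
Dave: Mouse   
Frank: Phone  
Frank: Mouse  
Frank: Cable  
Dave: Headset 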